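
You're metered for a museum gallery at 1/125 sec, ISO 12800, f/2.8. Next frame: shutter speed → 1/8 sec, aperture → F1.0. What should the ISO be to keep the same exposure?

ISO 100

Shutter speed: 1/125 → 1/60 → 1/30 → 1/15 → 1/8 — 4 stops slower (brighter).
Aperture: f/2.8 → f/2 → f/1.4 → f/1.0 — 3 stops opened up (brighter).
Net change so far: 7 stops brighter. Offset with the ISO: 12800 → 6400 → 3200 → 1600 → 800 → 400 → 200 → 100.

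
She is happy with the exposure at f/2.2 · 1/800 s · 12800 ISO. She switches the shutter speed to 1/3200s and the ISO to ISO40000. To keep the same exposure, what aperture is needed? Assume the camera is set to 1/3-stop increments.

Shutter speed: 1/800 → 1/1000 → 1/1250 → 1/1600 → 1/2000 → 1/2500 → 1/3200 — 2 stops faster (darker).
ISO: 12800 → 16000 → 20000 → 25600 → 32000 → 40000 — 1 2/3 stops higher (brighter).
Net change so far: 1/3 stop darker. Offset with the aperture: f/2.2 → f/2.

f/2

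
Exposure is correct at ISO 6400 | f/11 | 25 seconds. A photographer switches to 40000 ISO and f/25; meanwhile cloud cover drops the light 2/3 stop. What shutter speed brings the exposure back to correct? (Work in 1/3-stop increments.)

30 s

Scene light: 2/3 stop darker.
ISO: 6400 → 8000 → 10000 → 12800 → 16000 → 20000 → 25600 → 32000 → 40000 — 2 2/3 stops higher (brighter).
Aperture: f/11 → f/13 → f/14 → f/16 → f/18 → f/20 → f/22 → f/25 — 2 1/3 stops stopped down (darker).
Net so far: 1/3 stop darker. Shutter speed: 25 → 30.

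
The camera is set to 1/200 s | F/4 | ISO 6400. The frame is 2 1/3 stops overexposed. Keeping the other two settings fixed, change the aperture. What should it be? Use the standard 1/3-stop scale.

f/9

Overexposed by 2 1/3 stops → need 2 1/3 stops darker.
Aperture: f/4 → f/4.5 → f/5 → f/5.6 → f/6.3 → f/7.1 → f/8 → f/9.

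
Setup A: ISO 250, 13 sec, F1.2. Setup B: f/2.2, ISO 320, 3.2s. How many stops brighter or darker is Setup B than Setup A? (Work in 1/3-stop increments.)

3 1/3 stops darker

Aperture: f/1.2 → f/1.4 → f/1.6 → f/1.8 → f/2 → f/2.2 — 1 2/3 stops narrower (darker).
Shutter speed: 13 → 10 → 8 → 6 → 5 → 4 → 3.2 — 2 stops faster (darker).
ISO: 250 → 320 — 1/3 stop higher (brighter).
Net: −1 2/3 −2 +1/3 = −3 1/3 stops.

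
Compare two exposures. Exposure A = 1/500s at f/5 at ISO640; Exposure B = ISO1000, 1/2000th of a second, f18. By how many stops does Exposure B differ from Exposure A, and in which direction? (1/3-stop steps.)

Aperture: f/5 → f/5.6 → f/6.3 → f/7.1 → f/8 → f/9 → f/10 → f/11 → f/13 → f/14 → f/16 → f/18 — 3 2/3 stops smaller aperture (darker).
Shutter speed: 1/500 → 1/640 → 1/800 → 1/1000 → 1/1250 → 1/1600 → 1/2000 — 2 stops shorter (darker).
ISO: 640 → 800 → 1000 — 2/3 stop higher (brighter).
Net: −3 2/3 −2 +2/3 = −5 stops.

5 stops darker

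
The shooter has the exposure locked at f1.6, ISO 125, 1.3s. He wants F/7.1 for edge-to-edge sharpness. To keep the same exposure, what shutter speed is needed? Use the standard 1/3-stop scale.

25 s

Aperture: f/1.6 → f/1.8 → f/2 → f/2.2 → f/2.5 → f/2.8 → f/3.2 → f/3.5 → f/4 → f/4.5 → f/5 → f/5.6 → f/6.3 → f/7.1 — 4 1/3 stops smaller aperture (darker).
Need 4 1/3 stops brighter from the shutter speed: 1.3 → 1.6 → 2 → 2.5 → 3.2 → 4 → 5 → 6 → 8 → 10 → 13 → 15 → 20 → 25.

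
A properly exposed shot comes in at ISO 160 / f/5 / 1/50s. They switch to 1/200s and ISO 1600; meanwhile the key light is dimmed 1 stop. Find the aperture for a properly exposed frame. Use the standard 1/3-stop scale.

Scene light: 1 stop darker.
Shutter speed: 1/50 → 1/60 → 1/80 → 1/100 → 1/125 → 1/160 → 1/200 — 2 stops faster (darker).
ISO: 160 → 200 → 250 → 320 → 400 → 500 → 640 → 800 → 1000 → 1250 → 1600 — 3 1/3 stops higher (brighter).
Net so far: 1/3 stop brighter. Aperture: f/5 → f/5.6.

f/5.6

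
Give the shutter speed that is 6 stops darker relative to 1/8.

1/500s

Shutter speed: 1/8 → 1/15 → 1/30 → 1/60 → 1/125 → 1/250 → 1/500 — 6 stops shorter (darker).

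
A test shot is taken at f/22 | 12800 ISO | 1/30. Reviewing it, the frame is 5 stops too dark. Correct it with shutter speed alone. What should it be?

Underexposed by 5 stops → need 5 stops brighter.
Shutter speed: 1/30 → 1/15 → 1/8 → 1/4 → 1/2 → 1.

1 s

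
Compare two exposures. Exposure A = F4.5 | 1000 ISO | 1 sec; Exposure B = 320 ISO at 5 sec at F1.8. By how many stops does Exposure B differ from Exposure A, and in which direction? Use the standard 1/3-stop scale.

3 1/3 stops brighter

Aperture: f/4.5 → f/4 → f/3.5 → f/3.2 → f/2.8 → f/2.5 → f/2.2 → f/2 → f/1.8 — 2 2/3 stops wider (brighter).
Shutter speed: 1 → 1.3 → 1.6 → 2 → 2.5 → 3.2 → 4 → 5 — 2 1/3 stops longer (brighter).
ISO: 1000 → 800 → 640 → 500 → 400 → 320 — 1 2/3 stops dropped (darker).
Net: +2 2/3 +2 1/3 −1 2/3 = +3 1/3 stops.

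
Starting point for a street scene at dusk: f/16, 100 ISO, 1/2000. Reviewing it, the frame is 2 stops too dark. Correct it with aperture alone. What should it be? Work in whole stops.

Underexposed by 2 stops → need 2 stops brighter.
Aperture: f/16 → f/11 → f/8.

f/8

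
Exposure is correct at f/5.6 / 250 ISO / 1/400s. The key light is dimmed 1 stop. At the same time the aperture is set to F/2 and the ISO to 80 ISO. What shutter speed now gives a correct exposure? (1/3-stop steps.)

Scene light: 1 stop darker.
Aperture: f/5.6 → f/5 → f/4.5 → f/4 → f/3.5 → f/3.2 → f/2.8 → f/2.5 → f/2.2 → f/2 — 3 stops larger aperture (brighter).
ISO: 250 → 200 → 160 → 125 → 100 → 80 — 1 2/3 stops lower (darker).
Net so far: 1/3 stop brighter. Shutter speed: 1/400 → 1/500.

1/500s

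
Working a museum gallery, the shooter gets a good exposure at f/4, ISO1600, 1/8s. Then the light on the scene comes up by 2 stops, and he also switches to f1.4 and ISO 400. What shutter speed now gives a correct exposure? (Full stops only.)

1/60s

Scene light: 2 stops brighter.
Aperture: f/4 → f/2.8 → f/2 → f/1.4 — 3 stops wider (brighter).
ISO: 1600 → 800 → 400 — 2 stops dropped (darker).
Net so far: 3 stops brighter. Shutter speed: 1/8 → 1/15 → 1/30 → 1/60.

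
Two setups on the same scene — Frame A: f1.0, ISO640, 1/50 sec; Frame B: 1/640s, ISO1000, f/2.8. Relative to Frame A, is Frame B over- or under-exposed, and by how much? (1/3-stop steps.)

6 stops darker

Aperture: f/1.0 → f/1.1 → f/1.2 → f/1.4 → f/1.6 → f/1.8 → f/2 → f/2.2 → f/2.5 → f/2.8 — 3 stops narrower (darker).
Shutter speed: 1/50 → 1/60 → 1/80 → 1/100 → 1/125 → 1/160 → 1/200 → 1/250 → 1/320 → 1/400 → 1/500 → 1/640 — 3 2/3 stops shorter (darker).
ISO: 640 → 800 → 1000 — 2/3 stop higher (brighter).
Net: −3 −3 2/3 +2/3 = −6 stops.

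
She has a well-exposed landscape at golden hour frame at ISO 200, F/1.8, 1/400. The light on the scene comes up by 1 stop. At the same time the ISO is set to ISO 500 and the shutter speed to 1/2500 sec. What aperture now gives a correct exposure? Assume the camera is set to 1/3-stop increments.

Scene light: 1 stop brighter.
ISO: 200 → 250 → 320 → 400 → 500 — 1 1/3 stops higher (brighter).
Shutter speed: 1/400 → 1/500 → 1/640 → 1/800 → 1/1000 → 1/1250 → 1/1600 → 1/2000 → 1/2500 — 2 2/3 stops faster (darker).
Net so far: 1/3 stop darker. Aperture: f/1.8 → f/1.6.

f/1.6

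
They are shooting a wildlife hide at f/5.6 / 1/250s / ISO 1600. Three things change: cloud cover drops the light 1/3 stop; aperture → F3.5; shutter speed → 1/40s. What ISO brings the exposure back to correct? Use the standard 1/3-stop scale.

ISO 125

Scene light: 1/3 stop darker.
Aperture: f/5.6 → f/5 → f/4.5 → f/4 → f/3.5 — 1 1/3 stops opened up (brighter).
Shutter speed: 1/250 → 1/200 → 1/160 → 1/125 → 1/100 → 1/80 → 1/60 → 1/50 → 1/40 — 2 2/3 stops longer (brighter).
Net so far: 3 2/3 stops brighter. ISO: 1600 → 1250 → 1000 → 800 → 640 → 500 → 400 → 320 → 250 → 200 → 160 → 125.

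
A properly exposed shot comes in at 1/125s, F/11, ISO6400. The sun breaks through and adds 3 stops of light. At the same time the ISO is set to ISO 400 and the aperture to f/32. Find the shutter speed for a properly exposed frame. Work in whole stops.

1/8s

Scene light: 3 stops brighter.
ISO: 6400 → 3200 → 1600 → 800 → 400 — 4 stops lower (darker).
Aperture: f/11 → f/16 → f/22 → f/32 — 3 stops narrower (darker).
Net so far: 4 stops darker. Shutter speed: 1/125 → 1/60 → 1/30 → 1/15 → 1/8.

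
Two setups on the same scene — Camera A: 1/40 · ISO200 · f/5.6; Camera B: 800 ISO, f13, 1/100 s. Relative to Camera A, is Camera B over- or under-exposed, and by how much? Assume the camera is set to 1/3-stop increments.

Aperture: f/5.6 → f/6.3 → f/7.1 → f/8 → f/9 → f/10 → f/11 → f/13 — 2 1/3 stops narrower (darker).
Shutter speed: 1/40 → 1/50 → 1/60 → 1/80 → 1/100 — 1 1/3 stops faster (darker).
ISO: 200 → 250 → 320 → 400 → 500 → 640 → 800 — 2 stops raised (brighter).
Net: −2 1/3 −1 1/3 +2 = −1 2/3 stops.

1 2/3 stops darker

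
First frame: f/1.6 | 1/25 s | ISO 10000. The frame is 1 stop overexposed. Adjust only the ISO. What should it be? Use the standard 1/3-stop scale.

ISO 5000

Overexposed by 1 stop → need 1 stop darker.
ISO: 10000 → 8000 → 6400 → 5000.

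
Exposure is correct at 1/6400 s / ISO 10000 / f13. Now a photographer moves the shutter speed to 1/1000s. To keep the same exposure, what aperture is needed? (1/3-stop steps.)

f/32

Shutter speed: 1/6400 → 1/5000 → 1/4000 → 1/3200 → 1/2500 → 1/2000 → 1/1600 → 1/1250 → 1/1000 — 2 2/3 stops longer (brighter).
Need 2 2/3 stops darker from the aperture: f/13 → f/14 → f/16 → f/18 → f/20 → f/22 → f/25 → f/29 → f/32.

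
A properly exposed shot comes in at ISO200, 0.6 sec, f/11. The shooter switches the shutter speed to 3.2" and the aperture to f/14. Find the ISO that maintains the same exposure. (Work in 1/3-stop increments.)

Shutter speed: 0.6 → 0.8 → 1 → 1.3 → 1.6 → 2 → 2.5 → 3.2 — 2 1/3 stops longer (brighter).
Aperture: f/11 → f/13 → f/14 — 2/3 stop stopped down (darker).
Net change so far: 1 2/3 stops brighter. Offset with the ISO: 200 → 160 → 125 → 100 → 80 → 64.

ISO 64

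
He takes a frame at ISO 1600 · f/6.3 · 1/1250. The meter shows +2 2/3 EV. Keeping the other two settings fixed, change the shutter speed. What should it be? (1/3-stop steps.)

Overexposed by 2 2/3 stops → need 2 2/3 stops darker.
Shutter speed: 1/1250 → 1/1600 → 1/2000 → 1/2500 → 1/3200 → 1/4000 → 1/5000 → 1/6400 → 1/8000.

1/8000s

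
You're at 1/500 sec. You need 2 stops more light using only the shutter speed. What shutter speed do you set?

1/125s

Shutter speed: 1/500 → 1/250 → 1/125 — 2 stops longer (brighter).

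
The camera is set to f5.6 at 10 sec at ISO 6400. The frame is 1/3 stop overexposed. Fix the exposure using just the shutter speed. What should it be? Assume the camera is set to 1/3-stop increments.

8 s

Overexposed by 1/3 stop → need 1/3 stop darker.
Shutter speed: 10 → 8.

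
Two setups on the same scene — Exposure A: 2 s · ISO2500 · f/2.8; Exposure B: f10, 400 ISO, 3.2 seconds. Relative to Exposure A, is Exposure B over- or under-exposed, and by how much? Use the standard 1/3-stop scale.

5 2/3 stops darker

Aperture: f/2.8 → f/3.2 → f/3.5 → f/4 → f/4.5 → f/5 → f/5.6 → f/6.3 → f/7.1 → f/8 → f/9 → f/10 — 3 2/3 stops smaller aperture (darker).
Shutter speed: 2 → 2.5 → 3.2 — 2/3 stop longer (brighter).
ISO: 2500 → 2000 → 1600 → 1250 → 1000 → 800 → 640 → 500 → 400 — 2 2/3 stops dropped (darker).
Net: −3 2/3 +2/3 −2 2/3 = −5 2/3 stops.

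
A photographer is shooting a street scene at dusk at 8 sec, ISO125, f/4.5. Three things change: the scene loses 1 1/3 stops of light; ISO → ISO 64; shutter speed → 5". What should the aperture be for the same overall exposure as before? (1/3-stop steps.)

f/1.6

Scene light: 1 1/3 stops darker.
ISO: 125 → 100 → 80 → 64 — 1 stop dropped (darker).
Shutter speed: 8 → 6 → 5 — 2/3 stop shorter (darker).
Net so far: 3 stops darker. Aperture: f/4.5 → f/4 → f/3.5 → f/3.2 → f/2.8 → f/2.5 → f/2.2 → f/2 → f/1.8 → f/1.6.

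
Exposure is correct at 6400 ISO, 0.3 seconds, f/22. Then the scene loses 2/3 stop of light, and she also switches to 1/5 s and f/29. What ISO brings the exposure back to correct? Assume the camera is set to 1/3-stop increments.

Scene light: 2/3 stop darker.
Shutter speed: 0.3 → 1/4 → 1/5 — 2/3 stop shorter (darker).
Aperture: f/22 → f/25 → f/29 — 2/3 stop stopped down (darker).
Net so far: 2 stops darker. ISO: 6400 → 8000 → 10000 → 12800 → 16000 → 20000 → 25600.

ISO 25600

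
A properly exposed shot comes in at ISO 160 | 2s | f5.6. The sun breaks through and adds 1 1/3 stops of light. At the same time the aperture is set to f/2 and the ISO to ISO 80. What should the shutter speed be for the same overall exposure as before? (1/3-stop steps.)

Scene light: 1 1/3 stops brighter.
Aperture: f/5.6 → f/5 → f/4.5 → f/4 → f/3.5 → f/3.2 → f/2.8 → f/2.5 → f/2.2 → f/2 — 3 stops wider (brighter).
ISO: 160 → 125 → 100 → 80 — 1 stop dropped (darker).
Net so far: 3 1/3 stops brighter. Shutter speed: 2 → 1.6 → 1.3 → 1 → 0.8 → 0.6 → 0.5 → 0.4 → 0.3 → 1/4 → 1/5.

1/5s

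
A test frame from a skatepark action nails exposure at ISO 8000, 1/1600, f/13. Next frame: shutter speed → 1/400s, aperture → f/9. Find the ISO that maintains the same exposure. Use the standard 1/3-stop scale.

ISO 1000

Shutter speed: 1/1600 → 1/1250 → 1/1000 → 1/800 → 1/640 → 1/500 → 1/400 — 2 stops longer (brighter).
Aperture: f/13 → f/11 → f/10 → f/9 — 1 stop opened up (brighter).
Net change so far: 3 stops brighter. Offset with the ISO: 8000 → 6400 → 5000 → 4000 → 3200 → 2500 → 2000 → 1600 → 1250 → 1000.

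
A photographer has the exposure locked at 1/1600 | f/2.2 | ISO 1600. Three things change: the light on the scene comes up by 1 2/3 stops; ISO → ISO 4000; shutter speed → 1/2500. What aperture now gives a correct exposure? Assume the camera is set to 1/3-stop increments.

Scene light: 1 2/3 stops brighter.
ISO: 1600 → 2000 → 2500 → 3200 → 4000 — 1 1/3 stops higher (brighter).
Shutter speed: 1/1600 → 1/2000 → 1/2500 — 2/3 stop faster (darker).
Net so far: 2 1/3 stops brighter. Aperture: f/2.2 → f/2.5 → f/2.8 → f/3.2 → f/3.5 → f/4 → f/4.5 → f/5.

f/5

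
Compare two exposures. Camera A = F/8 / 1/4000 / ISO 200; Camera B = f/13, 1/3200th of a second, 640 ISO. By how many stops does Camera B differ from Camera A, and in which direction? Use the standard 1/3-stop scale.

2/3 stop brighter

Aperture: f/8 → f/9 → f/10 → f/11 → f/13 — 1 1/3 stops narrower (darker).
Shutter speed: 1/4000 → 1/3200 — 1/3 stop slower (brighter).
ISO: 200 → 250 → 320 → 400 → 500 → 640 — 1 2/3 stops higher (brighter).
Net: −1 1/3 +1/3 +1 2/3 = +2/3 stops.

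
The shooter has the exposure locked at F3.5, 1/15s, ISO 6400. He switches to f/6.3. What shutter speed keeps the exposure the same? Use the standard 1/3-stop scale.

1/5s

Aperture: f/3.5 → f/4 → f/4.5 → f/5 → f/5.6 → f/6.3 — 1 2/3 stops stopped down (darker).
Need 1 2/3 stops brighter from the shutter speed: 1/15 → 1/13 → 1/10 → 1/8 → 1/6 → 1/5.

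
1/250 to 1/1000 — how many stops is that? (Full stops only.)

1/250 → 1/500 → 1/1000 — count the steps: 2 stops.

2 stops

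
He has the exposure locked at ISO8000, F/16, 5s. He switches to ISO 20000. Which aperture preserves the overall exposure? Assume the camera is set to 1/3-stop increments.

ISO: 8000 → 10000 → 12800 → 16000 → 20000 — 1 1/3 stops higher (brighter).
Need 1 1/3 stops darker from the aperture: f/16 → f/18 → f/20 → f/22 → f/25.

f/25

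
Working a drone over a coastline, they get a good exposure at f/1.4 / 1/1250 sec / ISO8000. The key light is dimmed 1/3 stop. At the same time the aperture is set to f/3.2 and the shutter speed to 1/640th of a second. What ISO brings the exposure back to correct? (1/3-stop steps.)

Scene light: 1/3 stop darker.
Aperture: f/1.4 → f/1.6 → f/1.8 → f/2 → f/2.2 → f/2.5 → f/2.8 → f/3.2 — 2 1/3 stops stopped down (darker).
Shutter speed: 1/1250 → 1/1000 → 1/800 → 1/640 — 1 stop longer (brighter).
Net so far: 1 2/3 stops darker. ISO: 8000 → 10000 → 12800 → 16000 → 20000 → 25600.

ISO 25600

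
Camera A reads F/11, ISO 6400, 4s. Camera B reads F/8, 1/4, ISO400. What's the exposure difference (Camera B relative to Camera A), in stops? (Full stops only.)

Aperture: f/11 → f/8 — 1 stop larger aperture (brighter).
Shutter speed: 4 → 2 → 1 → 1/2 → 1/4 — 4 stops faster (darker).
ISO: 6400 → 3200 → 1600 → 800 → 400 — 4 stops dropped (darker).
Net: +1 −4 −4 = −7 stops.

7 stops darker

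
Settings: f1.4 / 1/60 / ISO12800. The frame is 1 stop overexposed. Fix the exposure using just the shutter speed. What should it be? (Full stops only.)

1/125s

Overexposed by 1 stop → need 1 stop darker.
Shutter speed: 1/60 → 1/125.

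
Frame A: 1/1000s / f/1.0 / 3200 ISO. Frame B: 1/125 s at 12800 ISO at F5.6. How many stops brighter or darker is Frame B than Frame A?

Aperture: f/1.0 → f/1.4 → f/2 → f/2.8 → f/4 → f/5.6 — 5 stops smaller aperture (darker).
Shutter speed: 1/1000 → 1/500 → 1/250 → 1/125 — 3 stops slower (brighter).
ISO: 3200 → 6400 → 12800 — 2 stops higher (brighter).
Net: −5 +3 +2 = 0 stops.

same exposure (0 stops)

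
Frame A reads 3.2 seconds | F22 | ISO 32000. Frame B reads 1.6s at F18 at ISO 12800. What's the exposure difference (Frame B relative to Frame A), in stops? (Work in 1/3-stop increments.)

Aperture: f/22 → f/20 → f/18 — 2/3 stop wider (brighter).
Shutter speed: 3.2 → 2.5 → 2 → 1.6 — 1 stop faster (darker).
ISO: 32000 → 25600 → 20000 → 16000 → 12800 — 1 1/3 stops dropped (darker).
Net: +2/3 −1 −1 1/3 = −1 2/3 stops.

1 2/3 stops darker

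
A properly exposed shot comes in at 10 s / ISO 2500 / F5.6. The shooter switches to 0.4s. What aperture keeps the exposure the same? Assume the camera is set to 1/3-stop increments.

Shutter speed: 10 → 8 → 6 → 5 → 4 → 3.2 → 2.5 → 2 → 1.6 → 1.3 → 1 → 0.8 → 0.6 → 0.5 → 0.4 — 4 2/3 stops faster (darker).
Need 4 2/3 stops brighter from the aperture: f/5.6 → f/5 → f/4.5 → f/4 → f/3.5 → f/3.2 → f/2.8 → f/2.5 → f/2.2 → f/2 → f/1.8 → f/1.6 → f/1.4 → f/1.2 → f/1.1.

f/1.1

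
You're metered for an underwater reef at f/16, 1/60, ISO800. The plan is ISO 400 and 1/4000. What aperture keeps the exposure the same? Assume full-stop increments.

f/1.4

ISO: 800 → 400 — 1 stop lower (darker).
Shutter speed: 1/60 → 1/125 → 1/250 → 1/500 → 1/1000 → 1/2000 → 1/4000 — 6 stops shorter (darker).
Net change so far: 7 stops darker. Offset with the aperture: f/16 → f/11 → f/8 → f/5.6 → f/4 → f/2.8 → f/2 → f/1.4.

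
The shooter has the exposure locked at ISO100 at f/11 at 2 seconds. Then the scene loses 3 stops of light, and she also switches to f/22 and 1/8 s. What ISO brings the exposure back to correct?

Scene light: 3 stops darker.
Aperture: f/11 → f/16 → f/22 — 2 stops stopped down (darker).
Shutter speed: 2 → 1 → 1/2 → 1/4 → 1/8 — 4 stops faster (darker).
Net so far: 9 stops darker. ISO: 100 → 200 → 400 → 800 → 1600 → 3200 → 6400 → 12800 → 25600 → 51200.

ISO 51200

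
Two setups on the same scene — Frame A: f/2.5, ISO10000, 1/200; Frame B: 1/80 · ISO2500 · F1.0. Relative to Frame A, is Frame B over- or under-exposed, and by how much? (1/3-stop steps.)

Aperture: f/2.5 → f/2.2 → f/2 → f/1.8 → f/1.6 → f/1.4 → f/1.2 → f/1.1 → f/1.0 — 2 2/3 stops opened up (brighter).
Shutter speed: 1/200 → 1/160 → 1/125 → 1/100 → 1/80 — 1 1/3 stops longer (brighter).
ISO: 10000 → 8000 → 6400 → 5000 → 4000 → 3200 → 2500 — 2 stops dropped (darker).
Net: +2 2/3 +1 1/3 −2 = +2 stops.

2 stops brighter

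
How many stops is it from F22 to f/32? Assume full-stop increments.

f/22 → f/32 — count the steps: 1 stop.

1 stop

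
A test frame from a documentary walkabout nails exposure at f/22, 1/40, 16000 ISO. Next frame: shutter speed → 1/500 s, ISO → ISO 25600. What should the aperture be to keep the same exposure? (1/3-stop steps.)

Shutter speed: 1/40 → 1/50 → 1/60 → 1/80 → 1/100 → 1/125 → 1/160 → 1/200 → 1/250 → 1/320 → 1/400 → 1/500 — 3 2/3 stops shorter (darker).
ISO: 16000 → 20000 → 25600 — 2/3 stop higher (brighter).
Net change so far: 3 stops darker. Offset with the aperture: f/22 → f/20 → f/18 → f/16 → f/14 → f/13 → f/11 → f/10 → f/9 → f/8.

f/8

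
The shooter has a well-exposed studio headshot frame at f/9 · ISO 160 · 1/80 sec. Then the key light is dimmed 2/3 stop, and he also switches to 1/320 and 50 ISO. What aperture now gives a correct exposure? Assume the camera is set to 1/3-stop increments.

Scene light: 2/3 stop darker.
Shutter speed: 1/80 → 1/100 → 1/125 → 1/160 → 1/200 → 1/250 → 1/320 — 2 stops shorter (darker).
ISO: 160 → 125 → 100 → 80 → 64 → 50 — 1 2/3 stops dropped (darker).
Net so far: 4 1/3 stops darker. Aperture: f/9 → f/8 → f/7.1 → f/6.3 → f/5.6 → f/5 → f/4.5 → f/4 → f/3.5 → f/3.2 → f/2.8 → f/2.5 → f/2.2 → f/2.

f/2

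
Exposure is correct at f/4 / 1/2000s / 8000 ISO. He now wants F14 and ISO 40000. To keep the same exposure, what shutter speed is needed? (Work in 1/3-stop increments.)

1/800s

Aperture: f/4 → f/4.5 → f/5 → f/5.6 → f/6.3 → f/7.1 → f/8 → f/9 → f/10 → f/11 → f/13 → f/14 — 3 2/3 stops smaller aperture (darker).
ISO: 8000 → 10000 → 12800 → 16000 → 20000 → 25600 → 32000 → 40000 — 2 1/3 stops higher (brighter).
Net change so far: 1 1/3 stops darker. Offset with the shutter speed: 1/2000 → 1/1600 → 1/1250 → 1/1000 → 1/800.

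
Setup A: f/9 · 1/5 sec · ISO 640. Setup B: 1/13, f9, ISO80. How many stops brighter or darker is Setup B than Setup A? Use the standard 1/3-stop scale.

Aperture: unchanged.
Shutter speed: 1/5 → 1/6 → 1/8 → 1/10 → 1/13 — 1 1/3 stops faster (darker).
ISO: 640 → 500 → 400 → 320 → 250 → 200 → 160 → 125 → 100 → 80 — 3 stops dropped (darker).
Net: −1 1/3 −3 = −4 1/3 stops.

4 1/3 stops darker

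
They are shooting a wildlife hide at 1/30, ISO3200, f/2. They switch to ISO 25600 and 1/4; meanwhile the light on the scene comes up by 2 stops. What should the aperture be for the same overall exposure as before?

Scene light: 2 stops brighter.
ISO: 3200 → 6400 → 12800 → 25600 — 3 stops raised (brighter).
Shutter speed: 1/30 → 1/15 → 1/8 → 1/4 — 3 stops longer (brighter).
Net so far: 8 stops brighter. Aperture: f/2 → f/2.8 → f/4 → f/5.6 → f/8 → f/11 → f/16 → f/22 → f/32.

f/32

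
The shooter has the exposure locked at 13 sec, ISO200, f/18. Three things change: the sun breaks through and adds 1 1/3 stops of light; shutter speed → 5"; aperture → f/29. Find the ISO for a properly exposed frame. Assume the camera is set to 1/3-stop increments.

Scene light: 1 1/3 stops brighter.
Shutter speed: 13 → 10 → 8 → 6 → 5 — 1 1/3 stops faster (darker).
Aperture: f/18 → f/20 → f/22 → f/25 → f/29 — 1 1/3 stops stopped down (darker).
Net so far: 1 1/3 stops darker. ISO: 200 → 250 → 320 → 400 → 500.

ISO 500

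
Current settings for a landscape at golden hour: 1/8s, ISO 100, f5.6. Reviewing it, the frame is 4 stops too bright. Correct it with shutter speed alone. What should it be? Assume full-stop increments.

Overexposed by 4 stops → need 4 stops darker.
Shutter speed: 1/8 → 1/15 → 1/30 → 1/60 → 1/125.

1/125s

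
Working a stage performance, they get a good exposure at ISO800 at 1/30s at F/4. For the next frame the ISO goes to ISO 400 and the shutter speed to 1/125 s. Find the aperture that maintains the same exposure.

f/1.4

ISO: 800 → 400 — 1 stop lower (darker).
Shutter speed: 1/30 → 1/60 → 1/125 — 2 stops faster (darker).
Net change so far: 3 stops darker. Offset with the aperture: f/4 → f/2.8 → f/2 → f/1.4.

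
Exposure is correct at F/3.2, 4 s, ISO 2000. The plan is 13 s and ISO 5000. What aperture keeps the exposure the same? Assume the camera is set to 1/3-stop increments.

Shutter speed: 4 → 5 → 6 → 8 → 10 → 13 — 1 2/3 stops longer (brighter).
ISO: 2000 → 2500 → 3200 → 4000 → 5000 — 1 1/3 stops higher (brighter).
Net change so far: 3 stops brighter. Offset with the aperture: f/3.2 → f/3.5 → f/4 → f/4.5 → f/5 → f/5.6 → f/6.3 → f/7.1 → f/8 → f/9.

f/9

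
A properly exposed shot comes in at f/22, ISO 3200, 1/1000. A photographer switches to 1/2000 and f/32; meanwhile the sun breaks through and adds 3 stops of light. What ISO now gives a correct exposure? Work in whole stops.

ISO 1600

Scene light: 3 stops brighter.
Shutter speed: 1/1000 → 1/2000 — 1 stop faster (darker).
Aperture: f/22 → f/32 — 1 stop smaller aperture (darker).
Net so far: 1 stop brighter. ISO: 3200 → 1600.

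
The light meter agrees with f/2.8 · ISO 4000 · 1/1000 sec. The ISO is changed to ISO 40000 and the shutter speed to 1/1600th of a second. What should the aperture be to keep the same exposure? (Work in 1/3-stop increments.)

ISO: 4000 → 5000 → 6400 → 8000 → 10000 → 12800 → 16000 → 20000 → 25600 → 32000 → 40000 — 3 1/3 stops raised (brighter).
Shutter speed: 1/1000 → 1/1250 → 1/1600 — 2/3 stop faster (darker).
Net change so far: 2 2/3 stops brighter. Offset with the aperture: f/2.8 → f/3.2 → f/3.5 → f/4 → f/4.5 → f/5 → f/5.6 → f/6.3 → f/7.1.

f/7.1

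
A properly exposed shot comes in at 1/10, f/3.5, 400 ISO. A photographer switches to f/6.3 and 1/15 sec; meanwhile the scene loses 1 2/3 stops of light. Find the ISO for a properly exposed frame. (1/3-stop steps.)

Scene light: 1 2/3 stops darker.
Aperture: f/3.5 → f/4 → f/4.5 → f/5 → f/5.6 → f/6.3 — 1 2/3 stops stopped down (darker).
Shutter speed: 1/10 → 1/13 → 1/15 — 2/3 stop shorter (darker).
Net so far: 4 stops darker. ISO: 400 → 500 → 640 → 800 → 1000 → 1250 → 1600 → 2000 → 2500 → 3200 → 4000 → 5000 → 6400.

ISO 6400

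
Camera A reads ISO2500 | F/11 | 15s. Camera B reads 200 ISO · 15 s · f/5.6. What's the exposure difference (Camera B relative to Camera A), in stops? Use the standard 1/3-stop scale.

1 2/3 stops darker

Aperture: f/11 → f/10 → f/9 → f/8 → f/7.1 → f/6.3 → f/5.6 — 2 stops larger aperture (brighter).
Shutter speed: unchanged.
ISO: 2500 → 2000 → 1600 → 1250 → 1000 → 800 → 640 → 500 → 400 → 320 → 250 → 200 — 3 2/3 stops dropped (darker).
Net: +2 −3 2/3 = −1 2/3 stops.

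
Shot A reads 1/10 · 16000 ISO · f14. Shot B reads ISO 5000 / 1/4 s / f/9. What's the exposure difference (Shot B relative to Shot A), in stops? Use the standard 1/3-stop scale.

1 stop brighter

Aperture: f/14 → f/13 → f/11 → f/10 → f/9 — 1 1/3 stops larger aperture (brighter).
Shutter speed: 1/10 → 1/8 → 1/6 → 1/5 → 1/4 — 1 1/3 stops slower (brighter).
ISO: 16000 → 12800 → 10000 → 8000 → 6400 → 5000 — 1 2/3 stops lower (darker).
Net: +1 1/3 +1 1/3 −1 2/3 = +1 stop.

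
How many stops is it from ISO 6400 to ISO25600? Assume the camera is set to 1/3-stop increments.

2 stops

6400 → 8000 → 10000 → 12800 → 16000 → 20000 → 25600 — count the steps: 6 third-stops = 2 stops.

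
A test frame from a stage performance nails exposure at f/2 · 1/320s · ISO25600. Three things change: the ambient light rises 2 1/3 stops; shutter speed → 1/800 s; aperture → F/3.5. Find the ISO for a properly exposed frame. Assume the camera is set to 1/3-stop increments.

Scene light: 2 1/3 stops brighter.
Shutter speed: 1/320 → 1/400 → 1/500 → 1/640 → 1/800 — 1 1/3 stops faster (darker).
Aperture: f/2 → f/2.2 → f/2.5 → f/2.8 → f/3.2 → f/3.5 — 1 2/3 stops smaller aperture (darker).
Net so far: 2/3 stop darker. ISO: 25600 → 32000 → 40000.

ISO 40000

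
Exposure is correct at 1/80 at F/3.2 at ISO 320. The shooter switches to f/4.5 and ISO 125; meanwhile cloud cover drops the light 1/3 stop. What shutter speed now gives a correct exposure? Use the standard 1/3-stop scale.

Scene light: 1/3 stop darker.
Aperture: f/3.2 → f/3.5 → f/4 → f/4.5 — 1 stop smaller aperture (darker).
ISO: 320 → 250 → 200 → 160 → 125 — 1 1/3 stops dropped (darker).
Net so far: 2 2/3 stops darker. Shutter speed: 1/80 → 1/60 → 1/50 → 1/40 → 1/30 → 1/25 → 1/20 → 1/15 → 1/13.

1/13s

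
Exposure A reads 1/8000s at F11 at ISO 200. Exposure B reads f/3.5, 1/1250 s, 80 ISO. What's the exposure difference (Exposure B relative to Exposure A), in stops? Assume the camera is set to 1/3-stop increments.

Aperture: f/11 → f/10 → f/9 → f/8 → f/7.1 → f/6.3 → f/5.6 → f/5 → f/4.5 → f/4 → f/3.5 — 3 1/3 stops wider (brighter).
Shutter speed: 1/8000 → 1/6400 → 1/5000 → 1/4000 → 1/3200 → 1/2500 → 1/2000 → 1/1600 → 1/1250 — 2 2/3 stops slower (brighter).
ISO: 200 → 160 → 125 → 100 → 80 — 1 1/3 stops lower (darker).
Net: +3 1/3 +2 2/3 −1 1/3 = +4 2/3 stops.

4 2/3 stops brighter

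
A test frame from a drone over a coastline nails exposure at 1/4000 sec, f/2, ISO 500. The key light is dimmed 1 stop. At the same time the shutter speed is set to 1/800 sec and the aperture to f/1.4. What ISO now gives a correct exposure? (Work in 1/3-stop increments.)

Scene light: 1 stop darker.
Shutter speed: 1/4000 → 1/3200 → 1/2500 → 1/2000 → 1/1600 → 1/1250 → 1/1000 → 1/800 — 2 1/3 stops longer (brighter).
Aperture: f/2 → f/1.8 → f/1.6 → f/1.4 — 1 stop larger aperture (brighter).
Net so far: 2 1/3 stops brighter. ISO: 500 → 400 → 320 → 250 → 200 → 160 → 125 → 100.

ISO 100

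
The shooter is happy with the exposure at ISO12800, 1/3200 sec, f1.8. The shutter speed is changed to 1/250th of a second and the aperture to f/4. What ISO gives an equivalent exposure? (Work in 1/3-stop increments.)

ISO 5000

Shutter speed: 1/3200 → 1/2500 → 1/2000 → 1/1600 → 1/1250 → 1/1000 → 1/800 → 1/640 → 1/500 → 1/400 → 1/320 → 1/250 — 3 2/3 stops slower (brighter).
Aperture: f/1.8 → f/2 → f/2.2 → f/2.5 → f/2.8 → f/3.2 → f/3.5 → f/4 — 2 1/3 stops smaller aperture (darker).
Net change so far: 1 1/3 stops brighter. Offset with the ISO: 12800 → 10000 → 8000 → 6400 → 5000.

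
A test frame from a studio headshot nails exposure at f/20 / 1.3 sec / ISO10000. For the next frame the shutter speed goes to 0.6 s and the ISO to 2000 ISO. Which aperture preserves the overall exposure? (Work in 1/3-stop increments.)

f/6.3

Shutter speed: 1.3 → 1 → 0.8 → 0.6 — 1 stop shorter (darker).
ISO: 10000 → 8000 → 6400 → 5000 → 4000 → 3200 → 2500 → 2000 — 2 1/3 stops dropped (darker).
Net change so far: 3 1/3 stops darker. Offset with the aperture: f/20 → f/18 → f/16 → f/14 → f/13 → f/11 → f/10 → f/9 → f/8 → f/7.1 → f/6.3.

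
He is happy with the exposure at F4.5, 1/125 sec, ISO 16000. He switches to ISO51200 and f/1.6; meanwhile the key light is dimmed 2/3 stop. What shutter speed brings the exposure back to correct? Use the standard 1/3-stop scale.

Scene light: 2/3 stop darker.
ISO: 16000 → 20000 → 25600 → 32000 → 40000 → 51200 — 1 2/3 stops higher (brighter).
Aperture: f/4.5 → f/4 → f/3.5 → f/3.2 → f/2.8 → f/2.5 → f/2.2 → f/2 → f/1.8 → f/1.6 — 3 stops wider (brighter).
Net so far: 4 stops brighter. Shutter speed: 1/125 → 1/160 → 1/200 → 1/250 → 1/320 → 1/400 → 1/500 → 1/640 → 1/800 → 1/1000 → 1/1250 → 1/1600 → 1/2000.

1/2000s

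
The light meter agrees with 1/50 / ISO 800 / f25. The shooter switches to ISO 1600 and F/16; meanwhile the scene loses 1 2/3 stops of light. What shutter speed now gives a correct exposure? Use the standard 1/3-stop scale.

1/80s

Scene light: 1 2/3 stops darker.
ISO: 800 → 1000 → 1250 → 1600 — 1 stop higher (brighter).
Aperture: f/25 → f/22 → f/20 → f/18 → f/16 — 1 1/3 stops opened up (brighter).
Net so far: 2/3 stop brighter. Shutter speed: 1/50 → 1/60 → 1/80.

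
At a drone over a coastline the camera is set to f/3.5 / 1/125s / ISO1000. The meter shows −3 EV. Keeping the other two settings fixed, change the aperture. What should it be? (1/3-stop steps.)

Underexposed by 3 stops → need 3 stops brighter.
Aperture: f/3.5 → f/3.2 → f/2.8 → f/2.5 → f/2.2 → f/2 → f/1.8 → f/1.6 → f/1.4 → f/1.2.

f/1.2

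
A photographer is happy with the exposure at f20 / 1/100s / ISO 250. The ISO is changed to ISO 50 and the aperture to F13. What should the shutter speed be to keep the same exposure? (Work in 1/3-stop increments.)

ISO: 250 → 200 → 160 → 125 → 100 → 80 → 64 → 50 — 2 1/3 stops lower (darker).
Aperture: f/20 → f/18 → f/16 → f/14 → f/13 — 1 1/3 stops opened up (brighter).
Net change so far: 1 stop darker. Offset with the shutter speed: 1/100 → 1/80 → 1/60 → 1/50.

1/50s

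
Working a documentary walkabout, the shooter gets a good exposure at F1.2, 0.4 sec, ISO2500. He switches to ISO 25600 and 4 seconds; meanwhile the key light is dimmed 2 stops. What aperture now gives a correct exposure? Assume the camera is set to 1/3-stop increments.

f/6.3

Scene light: 2 stops darker.
ISO: 2500 → 3200 → 4000 → 5000 → 6400 → 8000 → 10000 → 12800 → 16000 → 20000 → 25600 — 3 1/3 stops higher (brighter).
Shutter speed: 0.4 → 0.5 → 0.6 → 0.8 → 1 → 1.3 → 1.6 → 2 → 2.5 → 3.2 → 4 — 3 1/3 stops longer (brighter).
Net so far: 4 2/3 stops brighter. Aperture: f/1.2 → f/1.4 → f/1.6 → f/1.8 → f/2 → f/2.2 → f/2.5 → f/2.8 → f/3.2 → f/3.5 → f/4 → f/4.5 → f/5 → f/5.6 → f/6.3.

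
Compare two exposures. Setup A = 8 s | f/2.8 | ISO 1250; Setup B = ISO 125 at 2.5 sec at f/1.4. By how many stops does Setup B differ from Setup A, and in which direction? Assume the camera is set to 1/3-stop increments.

3 stops darker

Aperture: f/2.8 → f/2.5 → f/2.2 → f/2 → f/1.8 → f/1.6 → f/1.4 — 2 stops wider (brighter).
Shutter speed: 8 → 6 → 5 → 4 → 3.2 → 2.5 — 1 2/3 stops faster (darker).
ISO: 1250 → 1000 → 800 → 640 → 500 → 400 → 320 → 250 → 200 → 160 → 125 — 3 1/3 stops dropped (darker).
Net: +2 −1 2/3 −3 1/3 = −3 stops.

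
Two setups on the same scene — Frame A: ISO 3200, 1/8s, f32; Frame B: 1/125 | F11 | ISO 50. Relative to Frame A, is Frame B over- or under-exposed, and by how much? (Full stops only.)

7 stops darker

Aperture: f/32 → f/22 → f/16 → f/11 — 3 stops larger aperture (brighter).
Shutter speed: 1/8 → 1/15 → 1/30 → 1/60 → 1/125 — 4 stops faster (darker).
ISO: 3200 → 1600 → 800 → 400 → 200 → 100 → 50 — 6 stops lower (darker).
Net: +3 −4 −6 = −7 stops.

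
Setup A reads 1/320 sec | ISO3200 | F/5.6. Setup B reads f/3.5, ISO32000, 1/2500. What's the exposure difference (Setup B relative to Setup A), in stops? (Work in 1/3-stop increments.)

Aperture: f/5.6 → f/5 → f/4.5 → f/4 → f/3.5 — 1 1/3 stops wider (brighter).
Shutter speed: 1/320 → 1/400 → 1/500 → 1/640 → 1/800 → 1/1000 → 1/1250 → 1/1600 → 1/2000 → 1/2500 — 3 stops shorter (darker).
ISO: 3200 → 4000 → 5000 → 6400 → 8000 → 10000 → 12800 → 16000 → 20000 → 25600 → 32000 — 3 1/3 stops raised (brighter).
Net: +1 1/3 −3 +3 1/3 = +1 2/3 stops.

1 2/3 stops brighter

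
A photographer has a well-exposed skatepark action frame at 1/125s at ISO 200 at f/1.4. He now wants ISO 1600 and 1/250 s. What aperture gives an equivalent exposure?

ISO: 200 → 400 → 800 → 1600 — 3 stops higher (brighter).
Shutter speed: 1/125 → 1/250 — 1 stop faster (darker).
Net change so far: 2 stops brighter. Offset with the aperture: f/1.4 → f/2 → f/2.8.

f/2.8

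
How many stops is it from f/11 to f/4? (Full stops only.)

3 stops

f/11 → f/8 → f/5.6 → f/4 — count the steps: 3 stops.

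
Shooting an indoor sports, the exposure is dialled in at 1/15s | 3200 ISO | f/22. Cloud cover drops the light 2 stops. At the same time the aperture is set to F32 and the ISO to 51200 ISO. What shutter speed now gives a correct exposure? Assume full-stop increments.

Scene light: 2 stops darker.
Aperture: f/22 → f/32 — 1 stop stopped down (darker).
ISO: 3200 → 6400 → 12800 → 25600 → 51200 — 4 stops raised (brighter).
Net so far: 1 stop brighter. Shutter speed: 1/15 → 1/30.

1/30s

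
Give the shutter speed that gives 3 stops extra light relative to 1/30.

1/4s

Shutter speed: 1/30 → 1/15 → 1/8 → 1/4 — 3 stops slower (brighter).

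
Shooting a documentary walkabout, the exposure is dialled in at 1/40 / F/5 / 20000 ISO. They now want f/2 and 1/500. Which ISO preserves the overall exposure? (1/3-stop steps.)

Aperture: f/5 → f/4.5 → f/4 → f/3.5 → f/3.2 → f/2.8 → f/2.5 → f/2.2 → f/2 — 2 2/3 stops opened up (brighter).
Shutter speed: 1/40 → 1/50 → 1/60 → 1/80 → 1/100 → 1/125 → 1/160 → 1/200 → 1/250 → 1/320 → 1/400 → 1/500 — 3 2/3 stops faster (darker).
Net change so far: 1 stop darker. Offset with the ISO: 20000 → 25600 → 32000 → 40000.

ISO 40000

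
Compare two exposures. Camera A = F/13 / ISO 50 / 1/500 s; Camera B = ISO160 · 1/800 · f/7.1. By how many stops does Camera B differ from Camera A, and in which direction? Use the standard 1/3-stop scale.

Aperture: f/13 → f/11 → f/10 → f/9 → f/8 → f/7.1 — 1 2/3 stops larger aperture (brighter).
Shutter speed: 1/500 → 1/640 → 1/800 — 2/3 stop shorter (darker).
ISO: 50 → 64 → 80 → 100 → 125 → 160 — 1 2/3 stops raised (brighter).
Net: +1 2/3 −2/3 +1 2/3 = +2 2/3 stops.

2 2/3 stops brighter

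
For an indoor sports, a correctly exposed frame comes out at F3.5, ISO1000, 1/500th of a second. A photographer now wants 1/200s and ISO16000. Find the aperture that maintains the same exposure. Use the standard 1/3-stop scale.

Shutter speed: 1/500 → 1/400 → 1/320 → 1/250 → 1/200 — 1 1/3 stops longer (brighter).
ISO: 1000 → 1250 → 1600 → 2000 → 2500 → 3200 → 4000 → 5000 → 6400 → 8000 → 10000 → 12800 → 16000 — 4 stops raised (brighter).
Net change so far: 5 1/3 stops brighter. Offset with the aperture: f/3.5 → f/4 → f/4.5 → f/5 → f/5.6 → f/6.3 → f/7.1 → f/8 → f/9 → f/10 → f/11 → f/13 → f/14 → f/16 → f/18 → f/20 → f/22.

f/22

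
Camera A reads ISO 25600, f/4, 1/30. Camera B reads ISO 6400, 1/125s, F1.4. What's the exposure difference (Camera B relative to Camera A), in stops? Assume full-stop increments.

Aperture: f/4 → f/2.8 → f/2 → f/1.4 — 3 stops larger aperture (brighter).
Shutter speed: 1/30 → 1/60 → 1/125 — 2 stops faster (darker).
ISO: 25600 → 12800 → 6400 — 2 stops lower (darker).
Net: +3 −2 −2 = −1 stop.

1 stop darker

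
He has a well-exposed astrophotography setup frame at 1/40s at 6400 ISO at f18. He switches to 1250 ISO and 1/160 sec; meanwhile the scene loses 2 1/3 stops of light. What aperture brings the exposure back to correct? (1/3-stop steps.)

f/1.8

Scene light: 2 1/3 stops darker.
ISO: 6400 → 5000 → 4000 → 3200 → 2500 → 2000 → 1600 → 1250 — 2 1/3 stops lower (darker).
Shutter speed: 1/40 → 1/50 → 1/60 → 1/80 → 1/100 → 1/125 → 1/160 — 2 stops faster (darker).
Net so far: 6 2/3 stops darker. Aperture: f/18 → f/16 → f/14 → f/13 → f/11 → f/10 → f/9 → f/8 → f/7.1 → f/6.3 → f/5.6 → f/5 → f/4.5 → f/4 → f/3.5 → f/3.2 → f/2.8 → f/2.5 → f/2.2 → f/2 → f/1.8.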